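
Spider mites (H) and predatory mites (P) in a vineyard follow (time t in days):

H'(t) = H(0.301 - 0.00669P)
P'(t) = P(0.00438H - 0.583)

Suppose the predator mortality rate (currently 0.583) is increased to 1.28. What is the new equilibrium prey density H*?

H* ≈ 292

At the interior fixed point, setting dP/dt = 0 with P > 0 fixes H* = (predator death rate)/(HP coefficient) — independent of the other coefficients.
With the change, H* = 1.28/0.00438 = 292; it rises from 133.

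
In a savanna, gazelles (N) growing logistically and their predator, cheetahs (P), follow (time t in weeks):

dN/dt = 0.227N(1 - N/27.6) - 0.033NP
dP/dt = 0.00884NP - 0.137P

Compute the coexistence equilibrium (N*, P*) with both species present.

N* ≈ 15.5, P* ≈ 3.02

From dP/dt = 0 with P > 0: 0.00884N* = 0.137, so N* = 15.5.
Substitute into dN/dt = 0: 0.227(1 - 15.5/27.6) = 0.033P*.
The bracket is 0.438, giving P* = 0.0995/0.033 = 3.02.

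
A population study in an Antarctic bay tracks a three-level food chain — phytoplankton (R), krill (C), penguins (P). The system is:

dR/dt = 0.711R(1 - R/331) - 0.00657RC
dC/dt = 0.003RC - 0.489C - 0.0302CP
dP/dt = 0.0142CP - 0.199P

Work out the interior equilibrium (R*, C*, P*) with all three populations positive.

From dP/dt = 0: 0.0142C* = 0.199, so C* = 14.
From dR/dt = 0: 0.711(1 - R*/331) = 0.00657·14, giving R* = 331·(1 - 0.129) = 288.
From dC/dt = 0: 0.003·288 - 0.489 = 0.0302P*, so P* = 0.375/0.0302 = 12.4.

R* ≈ 288, C* ≈ 14, P* ≈ 12.4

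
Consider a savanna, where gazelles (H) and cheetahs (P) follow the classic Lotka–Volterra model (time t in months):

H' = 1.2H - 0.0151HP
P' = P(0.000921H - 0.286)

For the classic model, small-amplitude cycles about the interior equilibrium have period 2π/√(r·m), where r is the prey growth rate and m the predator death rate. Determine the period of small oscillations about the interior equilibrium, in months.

T ≈ 10.7 months

Here r = 1.2 and m = 0.286, so r·m = 0.343.
ω = √0.343 = 0.586 per month, hence T = 2π/ω ≈ 10.7 months.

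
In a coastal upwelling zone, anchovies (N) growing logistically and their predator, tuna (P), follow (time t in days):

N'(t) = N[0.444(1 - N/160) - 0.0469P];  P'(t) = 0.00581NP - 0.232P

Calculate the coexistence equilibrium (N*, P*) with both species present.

N* ≈ 39.9, P* ≈ 7.1

From dP/dt = 0 with P > 0: 0.00581N* = 0.232, so N* = 39.9.
Substitute into dN/dt = 0: 0.444(1 - 39.9/160) = 0.0469P*.
The bracket is 0.75, giving P* = 0.333/0.0469 = 7.1.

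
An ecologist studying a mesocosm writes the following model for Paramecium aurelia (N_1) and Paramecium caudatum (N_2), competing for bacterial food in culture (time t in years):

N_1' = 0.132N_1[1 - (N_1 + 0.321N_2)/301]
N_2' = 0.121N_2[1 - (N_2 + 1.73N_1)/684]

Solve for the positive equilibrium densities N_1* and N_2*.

Setting both brackets to zero gives the nullclines N_1 + 0.321N_2 = 301 and 1.73N_1 + N_2 = 684.
Substituting N_2 = 684 - 1.73N_1 into the first: N_1(1 - 0.321·1.73) = 301 - 0.321·684.
So N_1* = 81.4/0.445 = 183, and then N_2* = 684 - 1.73·183 = 367.

N_1* ≈ 183, N_2* ≈ 367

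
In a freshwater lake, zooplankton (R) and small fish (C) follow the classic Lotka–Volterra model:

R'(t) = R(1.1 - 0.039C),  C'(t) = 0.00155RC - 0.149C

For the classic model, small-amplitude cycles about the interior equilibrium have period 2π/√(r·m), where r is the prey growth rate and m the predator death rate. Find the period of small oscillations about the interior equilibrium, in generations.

T ≈ 15.5 generations

Here r = 1.1 and m = 0.149, so r·m = 0.164.
ω = √0.164 = 0.405 per generation, hence T = 2π/ω ≈ 15.5 generations.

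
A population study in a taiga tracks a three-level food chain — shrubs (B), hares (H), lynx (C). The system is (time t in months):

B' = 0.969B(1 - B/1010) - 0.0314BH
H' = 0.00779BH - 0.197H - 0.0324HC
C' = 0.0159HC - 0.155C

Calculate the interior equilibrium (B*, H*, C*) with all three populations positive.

From dC/dt = 0: 0.0159H* = 0.155, so H* = 9.75.
From dB/dt = 0: 0.969(1 - B*/1010) = 0.0314·9.75, giving B* = 1010·(1 - 0.316) = 691.
From dH/dt = 0: 0.00779·691 - 0.197 = 0.0324C*, so C* = 5.19/0.0324 = 160.

B* ≈ 691, H* ≈ 9.75, C* ≈ 160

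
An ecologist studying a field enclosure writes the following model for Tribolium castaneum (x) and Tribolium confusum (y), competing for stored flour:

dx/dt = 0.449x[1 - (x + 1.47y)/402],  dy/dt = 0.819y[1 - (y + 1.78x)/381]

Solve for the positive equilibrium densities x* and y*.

x* ≈ 97.8, y* ≈ 207

Setting both brackets to zero gives the nullclines x + 1.47y = 402 and 1.78x + y = 381.
Substituting y = 381 - 1.78x into the first: x(1 - 1.47·1.78) = 402 - 1.47·381.
So x* = -158/-1.62 = 97.8, and then y* = 381 - 1.78·97.8 = 207.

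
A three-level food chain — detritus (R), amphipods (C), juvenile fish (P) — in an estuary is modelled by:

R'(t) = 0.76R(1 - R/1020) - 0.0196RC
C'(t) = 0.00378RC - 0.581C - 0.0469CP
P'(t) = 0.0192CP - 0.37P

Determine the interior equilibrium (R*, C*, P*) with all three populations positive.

R* ≈ 513, C* ≈ 19.3, P* ≈ 29

From dP/dt = 0: 0.0192C* = 0.37, so C* = 19.3.
From dR/dt = 0: 0.76(1 - R*/1020) = 0.0196·19.3, giving R* = 1020·(1 - 0.497) = 513.
From dC/dt = 0: 0.00378·513 - 0.581 = 0.0469P*, so P* = 1.36/0.0469 = 29.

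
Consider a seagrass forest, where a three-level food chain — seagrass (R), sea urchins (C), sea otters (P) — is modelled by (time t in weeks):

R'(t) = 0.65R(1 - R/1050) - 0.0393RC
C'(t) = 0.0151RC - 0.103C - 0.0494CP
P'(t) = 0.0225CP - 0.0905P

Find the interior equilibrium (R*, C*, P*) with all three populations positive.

From dP/dt = 0: 0.0225C* = 0.0905, so C* = 4.02.
From dR/dt = 0: 0.65(1 - R*/1050) = 0.0393·4.02, giving R* = 1050·(1 - 0.243) = 795.
From dC/dt = 0: 0.0151·795 - 0.103 = 0.0494P*, so P* = 11.9/0.0494 = 241.

R* ≈ 795, C* ≈ 4.02, P* ≈ 241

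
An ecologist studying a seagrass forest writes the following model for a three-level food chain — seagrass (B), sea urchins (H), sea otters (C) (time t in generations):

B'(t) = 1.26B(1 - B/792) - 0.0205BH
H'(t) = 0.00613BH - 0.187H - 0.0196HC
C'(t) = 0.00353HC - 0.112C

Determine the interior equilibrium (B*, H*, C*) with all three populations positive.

From dC/dt = 0: 0.00353H* = 0.112, so H* = 31.7.
From dB/dt = 0: 1.26(1 - B*/792) = 0.0205·31.7, giving B* = 792·(1 - 0.516) = 383.
From dH/dt = 0: 0.00613·383 - 0.187 = 0.0196C*, so C* = 2.16/0.0196 = 110.

B* ≈ 383, H* ≈ 31.7, C* ≈ 110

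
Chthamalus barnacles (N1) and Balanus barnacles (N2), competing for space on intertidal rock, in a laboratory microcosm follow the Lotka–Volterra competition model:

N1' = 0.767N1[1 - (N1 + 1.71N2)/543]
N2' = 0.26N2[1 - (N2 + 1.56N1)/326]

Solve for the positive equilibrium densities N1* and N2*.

N1* ≈ 8.67, N2* ≈ 312

Setting both brackets to zero gives the nullclines N1 + 1.71N2 = 543 and 1.56N1 + N2 = 326.
Substituting N2 = 326 - 1.56N1 into the first: N1(1 - 1.71·1.56) = 543 - 1.71·326.
So N1* = -14.5/-1.67 = 8.67, and then N2* = 326 - 1.56·8.67 = 312.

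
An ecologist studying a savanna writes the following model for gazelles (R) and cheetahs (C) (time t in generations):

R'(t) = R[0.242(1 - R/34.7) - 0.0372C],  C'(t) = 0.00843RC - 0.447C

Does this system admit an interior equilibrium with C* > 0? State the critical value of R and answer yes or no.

Threshold R = 53; K < 53, so no, the predator goes extinct.

The predator equation gives dC/dt > 0 only when R > 0.447/0.00843 = 53.
Without the predator, R → K = 34.7. Since 34.7 < 53, the predator cannot invade.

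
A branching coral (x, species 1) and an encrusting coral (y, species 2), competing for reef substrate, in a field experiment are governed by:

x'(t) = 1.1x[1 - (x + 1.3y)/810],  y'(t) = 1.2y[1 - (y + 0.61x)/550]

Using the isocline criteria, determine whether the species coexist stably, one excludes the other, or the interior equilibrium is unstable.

stable coexistence

Compare the nullcline intercepts: K1/α12 = 810/1.3 = 623 > K2 = 550; K2/α21 = 550/0.61 = 902 > K1 = 810.
Since both inequalities hold, each species can invade when rare, so the interior equilibrium is stable.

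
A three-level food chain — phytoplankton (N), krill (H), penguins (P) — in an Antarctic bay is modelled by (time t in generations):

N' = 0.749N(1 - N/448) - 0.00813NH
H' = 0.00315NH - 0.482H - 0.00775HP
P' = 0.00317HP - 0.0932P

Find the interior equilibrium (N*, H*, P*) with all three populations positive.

N* ≈ 305, H* ≈ 29.4, P* ≈ 61.8

From dP/dt = 0: 0.00317H* = 0.0932, so H* = 29.4.
From dN/dt = 0: 0.749(1 - N*/448) = 0.00813·29.4, giving N* = 448·(1 - 0.319) = 305.
From dH/dt = 0: 0.00315·305 - 0.482 = 0.00775P*, so P* = 0.479/0.00775 = 61.8.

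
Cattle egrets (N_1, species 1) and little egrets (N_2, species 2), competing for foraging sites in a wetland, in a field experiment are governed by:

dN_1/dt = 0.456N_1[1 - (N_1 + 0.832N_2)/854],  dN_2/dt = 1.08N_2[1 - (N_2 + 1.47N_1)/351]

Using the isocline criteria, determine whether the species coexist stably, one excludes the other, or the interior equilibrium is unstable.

species 1 excludes species 2

Compare the nullcline intercepts: K1/α12 = 854/0.832 = 1030 > K2 = 351; K2/α21 = 351/1.47 = 239 < K1 = 854.
Since the inequalities point opposite ways, species 1 can invade but species 2 cannot.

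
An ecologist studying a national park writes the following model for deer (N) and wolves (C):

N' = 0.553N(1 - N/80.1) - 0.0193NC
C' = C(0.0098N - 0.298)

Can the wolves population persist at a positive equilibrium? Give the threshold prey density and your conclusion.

The predator equation gives dC/dt > 0 only when N > 0.298/0.0098 = 30.4.
Without the predator, N → K = 80.1. Since 80.1 > 30.4, the predator can invade and persist.

Threshold N = 30.4; K > 30.4, so yes, the predator persists.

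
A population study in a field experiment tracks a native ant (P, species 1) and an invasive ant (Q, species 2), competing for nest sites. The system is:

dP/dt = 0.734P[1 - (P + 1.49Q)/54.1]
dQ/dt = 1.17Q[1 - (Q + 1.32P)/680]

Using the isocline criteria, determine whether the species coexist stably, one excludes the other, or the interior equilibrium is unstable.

Compare the nullcline intercepts: K1/α12 = 54.1/1.49 = 36.3 < K2 = 680; K2/α21 = 680/1.32 = 515 > K1 = 54.1.
Since the inequalities point opposite ways, species 2 can invade but species 1 cannot.

species 2 excludes species 1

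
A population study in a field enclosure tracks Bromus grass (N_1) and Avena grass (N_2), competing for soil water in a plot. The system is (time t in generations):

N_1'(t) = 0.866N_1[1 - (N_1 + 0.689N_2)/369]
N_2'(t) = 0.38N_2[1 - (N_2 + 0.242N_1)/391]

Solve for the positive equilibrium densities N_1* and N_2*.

N_1* ≈ 120, N_2* ≈ 362

Setting both brackets to zero gives the nullclines N_1 + 0.689N_2 = 369 and 0.242N_1 + N_2 = 391.
Substituting N_2 = 391 - 0.242N_1 into the first: N_1(1 - 0.689·0.242) = 369 - 0.689·391.
So N_1* = 99.6/0.833 = 120, and then N_2* = 391 - 0.242·120 = 362.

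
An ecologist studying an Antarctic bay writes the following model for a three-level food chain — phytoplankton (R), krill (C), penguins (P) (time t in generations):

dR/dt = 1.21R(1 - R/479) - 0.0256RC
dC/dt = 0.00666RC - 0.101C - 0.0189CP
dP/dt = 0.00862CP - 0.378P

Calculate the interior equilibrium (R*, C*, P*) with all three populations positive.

From dP/dt = 0: 0.00862C* = 0.378, so C* = 43.9.
From dR/dt = 0: 1.21(1 - R*/479) = 0.0256·43.9, giving R* = 479·(1 - 0.928) = 34.6.
From dC/dt = 0: 0.00666·34.6 - 0.101 = 0.0189P*, so P* = 0.129/0.0189 = 6.85.

R* ≈ 34.6, C* ≈ 43.9, P* ≈ 6.85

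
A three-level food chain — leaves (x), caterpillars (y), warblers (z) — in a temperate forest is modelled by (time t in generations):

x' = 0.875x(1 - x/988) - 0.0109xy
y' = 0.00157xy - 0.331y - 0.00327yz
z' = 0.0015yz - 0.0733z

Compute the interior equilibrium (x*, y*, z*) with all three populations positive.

From dz/dt = 0: 0.0015y* = 0.0733, so y* = 48.9.
From dx/dt = 0: 0.875(1 - x*/988) = 0.0109·48.9, giving x* = 988·(1 - 0.609) = 387.
From dy/dt = 0: 0.00157·387 - 0.331 = 0.00327z*, so z* = 0.276/0.00327 = 84.4.

x* ≈ 387, y* ≈ 48.9, z* ≈ 84.4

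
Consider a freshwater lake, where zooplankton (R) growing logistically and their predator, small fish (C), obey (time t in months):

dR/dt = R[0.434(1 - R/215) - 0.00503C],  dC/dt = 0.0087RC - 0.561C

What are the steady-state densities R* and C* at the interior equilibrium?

From dC/dt = 0 with C > 0: 0.0087R* = 0.561, so R* = 64.5.
Substitute into dR/dt = 0: 0.434(1 - 64.5/215) = 0.00503C*.
The bracket is 0.7, giving C* = 0.304/0.00503 = 60.4.

R* ≈ 64.5, C* ≈ 60.4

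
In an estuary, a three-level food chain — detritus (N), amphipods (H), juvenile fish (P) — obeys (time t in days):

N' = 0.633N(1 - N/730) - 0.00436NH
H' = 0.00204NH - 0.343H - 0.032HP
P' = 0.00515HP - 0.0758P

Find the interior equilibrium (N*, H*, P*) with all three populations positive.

N* ≈ 656, H* ≈ 14.7, P* ≈ 31.1

From dP/dt = 0: 0.00515H* = 0.0758, so H* = 14.7.
From dN/dt = 0: 0.633(1 - N*/730) = 0.00436·14.7, giving N* = 730·(1 - 0.101) = 656.
From dH/dt = 0: 0.00204·656 - 0.343 = 0.032P*, so P* = 0.995/0.032 = 31.1.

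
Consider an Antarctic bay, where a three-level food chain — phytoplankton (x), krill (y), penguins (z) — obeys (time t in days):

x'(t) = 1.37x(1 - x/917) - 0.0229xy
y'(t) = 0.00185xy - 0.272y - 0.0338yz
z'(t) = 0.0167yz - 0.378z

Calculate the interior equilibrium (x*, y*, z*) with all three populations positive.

From dz/dt = 0: 0.0167y* = 0.378, so y* = 22.6.
From dx/dt = 0: 1.37(1 - x*/917) = 0.0229·22.6, giving x* = 917·(1 - 0.378) = 570.
From dy/dt = 0: 0.00185·570 - 0.272 = 0.0338z*, so z* = 0.783/0.0338 = 23.2.

x* ≈ 570, y* ≈ 22.6, z* ≈ 23.2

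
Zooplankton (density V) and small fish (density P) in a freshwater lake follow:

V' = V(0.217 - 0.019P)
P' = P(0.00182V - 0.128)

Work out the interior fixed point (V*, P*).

Set dP/dt = 0 with P > 0: 0.00182V - 0.128 = 0, so V* = 0.128/0.00182 = 70.3.
Set dV/dt = 0 with V > 0: 0.217 - 0.019P = 0, so P* = 0.217/0.019 = 11.4.

V* ≈ 70.3, P* ≈ 11.4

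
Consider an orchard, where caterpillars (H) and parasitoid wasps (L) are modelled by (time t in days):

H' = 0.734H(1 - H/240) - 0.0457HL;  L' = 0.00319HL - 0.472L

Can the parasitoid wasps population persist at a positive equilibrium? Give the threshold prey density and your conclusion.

Threshold H = 148; K > 148, so yes, the predator persists.

The predator equation gives dL/dt > 0 only when H > 0.472/0.00319 = 148.
Without the predator, H → K = 240. Since 240 > 148, the predator can invade and persist.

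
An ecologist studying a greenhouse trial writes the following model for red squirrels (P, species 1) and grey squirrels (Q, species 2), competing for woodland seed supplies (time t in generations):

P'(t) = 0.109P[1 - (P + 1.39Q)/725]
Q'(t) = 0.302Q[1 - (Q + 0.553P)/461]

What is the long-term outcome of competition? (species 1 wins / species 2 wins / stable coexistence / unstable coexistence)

stable coexistence

Compare the nullcline intercepts: K1/α12 = 725/1.39 = 522 > K2 = 461; K2/α21 = 461/0.553 = 834 > K1 = 725.
Since both inequalities hold, each species can invade when rare, so the interior equilibrium is stable.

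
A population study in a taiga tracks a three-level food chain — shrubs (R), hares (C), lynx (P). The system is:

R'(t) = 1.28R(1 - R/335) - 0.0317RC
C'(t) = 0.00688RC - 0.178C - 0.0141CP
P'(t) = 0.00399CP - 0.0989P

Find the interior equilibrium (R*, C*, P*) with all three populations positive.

R* ≈ 129, C* ≈ 24.8, P* ≈ 50.5

From dP/dt = 0: 0.00399C* = 0.0989, so C* = 24.8.
From dR/dt = 0: 1.28(1 - R*/335) = 0.0317·24.8, giving R* = 335·(1 - 0.614) = 129.
From dC/dt = 0: 0.00688·129 - 0.178 = 0.0141P*, so P* = 0.712/0.0141 = 50.5.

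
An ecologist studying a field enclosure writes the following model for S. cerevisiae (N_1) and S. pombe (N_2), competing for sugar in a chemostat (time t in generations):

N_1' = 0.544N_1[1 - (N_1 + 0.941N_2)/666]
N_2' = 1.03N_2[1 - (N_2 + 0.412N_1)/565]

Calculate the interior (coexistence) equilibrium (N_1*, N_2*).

N_1* ≈ 219, N_2* ≈ 475

Setting both brackets to zero gives the nullclines N_1 + 0.941N_2 = 666 and 0.412N_1 + N_2 = 565.
Substituting N_2 = 565 - 0.412N_1 into the first: N_1(1 - 0.941·0.412) = 666 - 0.941·565.
So N_1* = 134/0.612 = 219, and then N_2* = 565 - 0.412·219 = 475.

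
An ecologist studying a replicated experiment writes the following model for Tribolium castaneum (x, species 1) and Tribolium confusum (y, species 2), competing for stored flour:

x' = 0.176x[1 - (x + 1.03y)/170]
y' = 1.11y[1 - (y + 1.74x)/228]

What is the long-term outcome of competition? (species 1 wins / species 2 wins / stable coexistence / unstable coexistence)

Compare the nullcline intercepts: K1/α12 = 170/1.03 = 165 < K2 = 228; K2/α21 = 228/1.74 = 131 < K1 = 170.
Since both are reversed, neither can invade when rare; the interior point is a saddle.

unstable coexistence (outcome depends on initial conditions)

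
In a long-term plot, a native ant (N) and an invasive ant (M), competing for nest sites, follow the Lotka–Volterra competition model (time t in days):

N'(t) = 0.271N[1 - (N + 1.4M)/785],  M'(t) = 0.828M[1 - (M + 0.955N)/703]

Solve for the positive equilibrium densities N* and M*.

N* ≈ 591, M* ≈ 139

Setting both brackets to zero gives the nullclines N + 1.4M = 785 and 0.955N + M = 703.
Substituting M = 703 - 0.955N into the first: N(1 - 1.4·0.955) = 785 - 1.4·703.
So N* = -199/-0.337 = 591, and then M* = 703 - 0.955·591 = 139.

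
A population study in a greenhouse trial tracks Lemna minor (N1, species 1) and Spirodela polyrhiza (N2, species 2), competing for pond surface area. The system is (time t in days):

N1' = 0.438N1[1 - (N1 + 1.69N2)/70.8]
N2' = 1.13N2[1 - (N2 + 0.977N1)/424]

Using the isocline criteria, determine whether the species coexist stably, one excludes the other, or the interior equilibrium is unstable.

species 2 excludes species 1

Compare the nullcline intercepts: K1/α12 = 70.8/1.69 = 41.9 < K2 = 424; K2/α21 = 424/0.977 = 434 > K1 = 70.8.
Since the inequalities point opposite ways, species 2 can invade but species 1 cannot.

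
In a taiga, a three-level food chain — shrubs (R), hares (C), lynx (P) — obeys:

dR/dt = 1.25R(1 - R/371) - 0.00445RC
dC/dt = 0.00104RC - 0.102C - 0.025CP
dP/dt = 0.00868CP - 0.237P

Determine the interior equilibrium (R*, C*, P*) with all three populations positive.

From dP/dt = 0: 0.00868C* = 0.237, so C* = 27.3.
From dR/dt = 0: 1.25(1 - R*/371) = 0.00445·27.3, giving R* = 371·(1 - 0.0972) = 335.
From dC/dt = 0: 0.00104·335 - 0.102 = 0.025P*, so P* = 0.246/0.025 = 9.85.

R* ≈ 335, C* ≈ 27.3, P* ≈ 9.85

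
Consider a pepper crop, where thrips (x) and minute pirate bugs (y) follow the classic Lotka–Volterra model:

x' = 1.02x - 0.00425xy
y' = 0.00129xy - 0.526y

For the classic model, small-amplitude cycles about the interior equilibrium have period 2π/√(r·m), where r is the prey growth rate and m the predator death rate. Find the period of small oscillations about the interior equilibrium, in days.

T ≈ 8.58 days

Here r = 1.02 and m = 0.526, so r·m = 0.537.
ω = √0.537 = 0.732 per day, hence T = 2π/ω ≈ 8.58 days.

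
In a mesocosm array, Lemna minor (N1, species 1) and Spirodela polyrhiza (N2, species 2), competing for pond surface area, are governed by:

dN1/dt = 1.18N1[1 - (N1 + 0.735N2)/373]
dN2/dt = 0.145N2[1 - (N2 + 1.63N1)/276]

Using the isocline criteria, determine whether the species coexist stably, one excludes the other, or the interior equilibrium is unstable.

Compare the nullcline intercepts: K1/α12 = 373/0.735 = 507 > K2 = 276; K2/α21 = 276/1.63 = 169 < K1 = 373.
Since the inequalities point opposite ways, species 1 can invade but species 2 cannot.

species 1 excludes species 2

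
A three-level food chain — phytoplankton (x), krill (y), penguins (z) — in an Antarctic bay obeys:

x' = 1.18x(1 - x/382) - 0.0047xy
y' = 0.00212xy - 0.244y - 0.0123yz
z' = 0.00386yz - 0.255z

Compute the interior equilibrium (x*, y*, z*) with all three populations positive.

From dz/dt = 0: 0.00386y* = 0.255, so y* = 66.1.
From dx/dt = 0: 1.18(1 - x*/382) = 0.0047·66.1, giving x* = 382·(1 - 0.263) = 281.
From dy/dt = 0: 0.00212·281 - 0.244 = 0.0123z*, so z* = 0.353/0.0123 = 28.7.

x* ≈ 281, y* ≈ 66.1, z* ≈ 28.7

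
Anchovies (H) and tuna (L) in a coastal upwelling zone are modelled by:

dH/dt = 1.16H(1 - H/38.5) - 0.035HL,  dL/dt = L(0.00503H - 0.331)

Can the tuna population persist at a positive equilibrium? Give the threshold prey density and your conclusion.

The predator equation gives dL/dt > 0 only when H > 0.331/0.00503 = 65.8.
Without the predator, H → K = 38.5. Since 38.5 < 65.8, the predator cannot invade.

Threshold H = 65.8; K < 65.8, so no, the predator goes extinct.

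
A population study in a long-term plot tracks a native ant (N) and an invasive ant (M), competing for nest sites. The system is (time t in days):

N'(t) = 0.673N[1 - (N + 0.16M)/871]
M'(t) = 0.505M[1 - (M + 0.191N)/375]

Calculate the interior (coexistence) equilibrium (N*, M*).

Setting both brackets to zero gives the nullclines N + 0.16M = 871 and 0.191N + M = 375.
Substituting M = 375 - 0.191N into the first: N(1 - 0.16·0.191) = 871 - 0.16·375.
So N* = 811/0.969 = 837, and then M* = 375 - 0.191·837 = 215.

N* ≈ 837, M* ≈ 215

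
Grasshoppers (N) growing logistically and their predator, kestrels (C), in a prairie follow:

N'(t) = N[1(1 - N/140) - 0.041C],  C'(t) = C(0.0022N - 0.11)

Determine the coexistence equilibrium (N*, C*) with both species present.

From dC/dt = 0 with C > 0: 0.0022N* = 0.11, so N* = 50.
Substitute into dN/dt = 0: 1(1 - 50/140) = 0.041C*.
The bracket is 0.643, giving C* = 0.643/0.041 = 15.7.

N* ≈ 50, C* ≈ 15.7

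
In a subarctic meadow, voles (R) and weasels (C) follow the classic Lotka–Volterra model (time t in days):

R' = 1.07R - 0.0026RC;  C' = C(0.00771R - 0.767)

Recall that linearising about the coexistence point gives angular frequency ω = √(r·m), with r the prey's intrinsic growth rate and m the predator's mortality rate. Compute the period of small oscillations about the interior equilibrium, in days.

T ≈ 6.94 days

Here r = 1.07 and m = 0.767, so r·m = 0.821.
ω = √0.821 = 0.906 per day, hence T = 2π/ω ≈ 6.94 days.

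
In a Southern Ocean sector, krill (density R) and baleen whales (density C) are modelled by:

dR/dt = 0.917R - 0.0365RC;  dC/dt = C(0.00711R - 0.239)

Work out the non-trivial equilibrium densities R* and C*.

Set dC/dt = 0 with C > 0: 0.00711R - 0.239 = 0, so R* = 0.239/0.00711 = 33.6.
Set dR/dt = 0 with R > 0: 0.917 - 0.0365C = 0, so C* = 0.917/0.0365 = 25.1.

R* ≈ 33.6, C* ≈ 25.1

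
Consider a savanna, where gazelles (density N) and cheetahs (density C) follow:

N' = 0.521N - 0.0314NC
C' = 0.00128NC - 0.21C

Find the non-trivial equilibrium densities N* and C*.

Set dC/dt = 0 with C > 0: 0.00128N - 0.21 = 0, so N* = 0.21/0.00128 = 164.
Set dN/dt = 0 with N > 0: 0.521 - 0.0314C = 0, so C* = 0.521/0.0314 = 16.6.

N* ≈ 164, C* ≈ 16.6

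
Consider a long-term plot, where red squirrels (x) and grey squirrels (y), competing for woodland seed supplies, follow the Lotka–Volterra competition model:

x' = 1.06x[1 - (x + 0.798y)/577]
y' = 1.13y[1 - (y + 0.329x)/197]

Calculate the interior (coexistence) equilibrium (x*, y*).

x* ≈ 569, y* ≈ 9.72

Setting both brackets to zero gives the nullclines x + 0.798y = 577 and 0.329x + y = 197.
Substituting y = 197 - 0.329x into the first: x(1 - 0.798·0.329) = 577 - 0.798·197.
So x* = 420/0.737 = 569, and then y* = 197 - 0.329·569 = 9.72.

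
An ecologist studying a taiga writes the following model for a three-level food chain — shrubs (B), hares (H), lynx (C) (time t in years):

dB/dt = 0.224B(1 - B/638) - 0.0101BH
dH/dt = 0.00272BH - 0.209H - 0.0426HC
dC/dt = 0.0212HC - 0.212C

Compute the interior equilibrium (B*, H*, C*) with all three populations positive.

From dC/dt = 0: 0.0212H* = 0.212, so H* = 10.
From dB/dt = 0: 0.224(1 - B*/638) = 0.0101·10, giving B* = 638·(1 - 0.451) = 350.
From dH/dt = 0: 0.00272·350 - 0.209 = 0.0426C*, so C* = 0.744/0.0426 = 17.5.

B* ≈ 350, H* ≈ 10, C* ≈ 17.5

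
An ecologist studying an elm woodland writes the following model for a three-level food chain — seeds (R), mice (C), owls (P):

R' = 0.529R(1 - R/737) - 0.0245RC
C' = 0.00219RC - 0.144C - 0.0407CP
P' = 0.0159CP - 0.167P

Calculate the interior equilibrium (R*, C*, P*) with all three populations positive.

From dP/dt = 0: 0.0159C* = 0.167, so C* = 10.5.
From dR/dt = 0: 0.529(1 - R*/737) = 0.0245·10.5, giving R* = 737·(1 - 0.486) = 378.
From dC/dt = 0: 0.00219·378 - 0.144 = 0.0407P*, so P* = 0.685/0.0407 = 16.8.

R* ≈ 378, C* ≈ 10.5, P* ≈ 16.8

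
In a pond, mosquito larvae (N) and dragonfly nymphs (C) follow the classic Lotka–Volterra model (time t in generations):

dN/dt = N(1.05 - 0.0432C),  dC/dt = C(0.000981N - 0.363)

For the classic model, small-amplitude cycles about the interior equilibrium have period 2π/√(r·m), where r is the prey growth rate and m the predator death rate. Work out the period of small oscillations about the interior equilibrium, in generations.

T ≈ 10.2 generations

Here r = 1.05 and m = 0.363, so r·m = 0.381.
ω = √0.381 = 0.617 per generation, hence T = 2π/ω ≈ 10.2 generations.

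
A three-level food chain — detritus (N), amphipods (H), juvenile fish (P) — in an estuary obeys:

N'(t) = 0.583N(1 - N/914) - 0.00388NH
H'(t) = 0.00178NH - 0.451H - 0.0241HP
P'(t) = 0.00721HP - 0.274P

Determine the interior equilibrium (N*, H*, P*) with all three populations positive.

N* ≈ 683, H* ≈ 38, P* ≈ 31.7

From dP/dt = 0: 0.00721H* = 0.274, so H* = 38.
From dN/dt = 0: 0.583(1 - N*/914) = 0.00388·38, giving N* = 914·(1 - 0.253) = 683.
From dH/dt = 0: 0.00178·683 - 0.451 = 0.0241P*, so P* = 0.764/0.0241 = 31.7.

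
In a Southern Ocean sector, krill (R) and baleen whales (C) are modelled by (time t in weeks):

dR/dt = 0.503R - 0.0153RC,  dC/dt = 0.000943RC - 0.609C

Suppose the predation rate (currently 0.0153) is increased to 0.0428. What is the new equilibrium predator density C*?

C* ≈ 11.8

At the interior fixed point, setting dR/dt = 0 with R > 0 fixes C* = (prey growth rate)/(RC coefficient) — independent of the other coefficients.
With the change, C* = 0.503/0.0428 = 11.8; it falls from 32.9.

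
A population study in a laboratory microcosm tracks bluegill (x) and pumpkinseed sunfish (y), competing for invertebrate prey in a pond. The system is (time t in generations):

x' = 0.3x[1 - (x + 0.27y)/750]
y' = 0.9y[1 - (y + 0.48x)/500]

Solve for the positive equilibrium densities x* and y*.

x* ≈ 707, y* ≈ 161

Setting both brackets to zero gives the nullclines x + 0.27y = 750 and 0.48x + y = 500.
Substituting y = 500 - 0.48x into the first: x(1 - 0.27·0.48) = 750 - 0.27·500.
So x* = 615/0.87 = 707, and then y* = 500 - 0.48·707 = 161.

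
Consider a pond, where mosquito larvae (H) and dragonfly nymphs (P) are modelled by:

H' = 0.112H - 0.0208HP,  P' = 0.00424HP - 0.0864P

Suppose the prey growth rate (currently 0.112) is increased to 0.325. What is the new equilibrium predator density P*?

At the interior fixed point, setting dH/dt = 0 with H > 0 fixes P* = (prey growth rate)/(HP coefficient) — independent of the other coefficients.
With the change, P* = 0.325/0.0208 = 15.6; it rises from 5.38.

P* ≈ 15.6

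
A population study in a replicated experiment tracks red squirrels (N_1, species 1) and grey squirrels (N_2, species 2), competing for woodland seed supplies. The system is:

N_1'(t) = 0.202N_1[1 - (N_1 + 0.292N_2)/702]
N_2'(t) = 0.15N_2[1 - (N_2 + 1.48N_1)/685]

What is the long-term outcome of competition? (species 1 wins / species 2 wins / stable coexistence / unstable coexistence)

Compare the nullcline intercepts: K1/α12 = 702/0.292 = 2400 > K2 = 685; K2/α21 = 685/1.48 = 463 < K1 = 702.
Since the inequalities point opposite ways, species 1 can invade but species 2 cannot.

species 1 excludes species 2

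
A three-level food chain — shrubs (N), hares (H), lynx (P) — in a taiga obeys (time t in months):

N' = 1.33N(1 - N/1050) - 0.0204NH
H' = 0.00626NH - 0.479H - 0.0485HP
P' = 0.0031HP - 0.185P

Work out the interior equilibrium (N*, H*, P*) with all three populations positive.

From dP/dt = 0: 0.0031H* = 0.185, so H* = 59.7.
From dN/dt = 0: 1.33(1 - N*/1050) = 0.0204·59.7, giving N* = 1050·(1 - 0.915) = 88.9.
From dH/dt = 0: 0.00626·88.9 - 0.479 = 0.0485P*, so P* = 0.0774/0.0485 = 1.6.

N* ≈ 88.9, H* ≈ 59.7, P* ≈ 1.6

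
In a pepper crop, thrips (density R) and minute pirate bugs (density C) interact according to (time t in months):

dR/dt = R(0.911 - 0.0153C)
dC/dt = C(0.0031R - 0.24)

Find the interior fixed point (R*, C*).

R* ≈ 77.4, C* ≈ 59.5

Set dC/dt = 0 with C > 0: 0.0031R - 0.24 = 0, so R* = 0.24/0.0031 = 77.4.
Set dR/dt = 0 with R > 0: 0.911 - 0.0153C = 0, so C* = 0.911/0.0153 = 59.5.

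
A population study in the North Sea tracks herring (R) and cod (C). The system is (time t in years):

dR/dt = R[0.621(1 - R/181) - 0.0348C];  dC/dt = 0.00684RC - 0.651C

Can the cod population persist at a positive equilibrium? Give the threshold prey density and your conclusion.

Threshold R = 95.2; K > 95.2, so yes, the predator persists.

The predator equation gives dC/dt > 0 only when R > 0.651/0.00684 = 95.2.
Without the predator, R → K = 181. Since 181 > 95.2, the predator can invade and persist.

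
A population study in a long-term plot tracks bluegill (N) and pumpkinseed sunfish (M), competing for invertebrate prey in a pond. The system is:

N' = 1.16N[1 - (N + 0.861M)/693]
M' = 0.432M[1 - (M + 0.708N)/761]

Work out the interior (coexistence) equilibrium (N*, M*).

N* ≈ 96.8, M* ≈ 692

Setting both brackets to zero gives the nullclines N + 0.861M = 693 and 0.708N + M = 761.
Substituting M = 761 - 0.708N into the first: N(1 - 0.861·0.708) = 693 - 0.861·761.
So N* = 37.8/0.39 = 96.8, and then M* = 761 - 0.708·96.8 = 692.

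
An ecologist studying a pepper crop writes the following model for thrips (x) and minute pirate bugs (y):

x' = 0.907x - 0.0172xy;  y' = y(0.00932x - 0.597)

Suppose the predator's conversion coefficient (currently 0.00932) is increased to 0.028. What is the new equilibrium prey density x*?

At the interior fixed point, setting dy/dt = 0 with y > 0 fixes x* = (predator death rate)/(xy coefficient) — independent of the other coefficients.
With the change, x* = 0.597/0.028 = 21.3; it falls from 64.1.

x* ≈ 21.3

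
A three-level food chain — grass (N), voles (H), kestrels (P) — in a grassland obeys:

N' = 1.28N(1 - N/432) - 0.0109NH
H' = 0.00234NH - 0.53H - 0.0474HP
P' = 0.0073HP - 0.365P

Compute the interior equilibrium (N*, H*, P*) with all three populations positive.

N* ≈ 248, H* ≈ 50, P* ≈ 1.06

From dP/dt = 0: 0.0073H* = 0.365, so H* = 50.
From dN/dt = 0: 1.28(1 - N*/432) = 0.0109·50, giving N* = 432·(1 - 0.426) = 248.
From dH/dt = 0: 0.00234·248 - 0.53 = 0.0474P*, so P* = 0.0505/0.0474 = 1.06.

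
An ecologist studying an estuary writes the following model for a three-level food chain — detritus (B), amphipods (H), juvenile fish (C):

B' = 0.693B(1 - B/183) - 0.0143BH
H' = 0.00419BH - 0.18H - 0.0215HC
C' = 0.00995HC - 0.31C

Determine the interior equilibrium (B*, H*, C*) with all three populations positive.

B* ≈ 65.3, H* ≈ 31.2, C* ≈ 4.36

From dC/dt = 0: 0.00995H* = 0.31, so H* = 31.2.
From dB/dt = 0: 0.693(1 - B*/183) = 0.0143·31.2, giving B* = 183·(1 - 0.643) = 65.3.
From dH/dt = 0: 0.00419·65.3 - 0.18 = 0.0215C*, so C* = 0.0938/0.0215 = 4.36.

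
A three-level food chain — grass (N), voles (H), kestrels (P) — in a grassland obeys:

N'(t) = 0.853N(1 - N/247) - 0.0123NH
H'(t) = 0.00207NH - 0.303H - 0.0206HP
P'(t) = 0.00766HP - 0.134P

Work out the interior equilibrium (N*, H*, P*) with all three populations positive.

From dP/dt = 0: 0.00766H* = 0.134, so H* = 17.5.
From dN/dt = 0: 0.853(1 - N*/247) = 0.0123·17.5, giving N* = 247·(1 - 0.252) = 185.
From dH/dt = 0: 0.00207·185 - 0.303 = 0.0206P*, so P* = 0.0793/0.0206 = 3.85.

N* ≈ 185, H* ≈ 17.5, P* ≈ 3.85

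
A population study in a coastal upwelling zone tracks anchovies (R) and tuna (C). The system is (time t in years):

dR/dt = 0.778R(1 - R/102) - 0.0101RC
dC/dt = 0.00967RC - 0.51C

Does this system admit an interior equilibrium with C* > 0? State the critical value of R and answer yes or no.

Threshold R = 52.7; K > 52.7, so yes, the predator persists.

The predator equation gives dC/dt > 0 only when R > 0.51/0.00967 = 52.7.
Without the predator, R → K = 102. Since 102 > 52.7, the predator can invade and persist.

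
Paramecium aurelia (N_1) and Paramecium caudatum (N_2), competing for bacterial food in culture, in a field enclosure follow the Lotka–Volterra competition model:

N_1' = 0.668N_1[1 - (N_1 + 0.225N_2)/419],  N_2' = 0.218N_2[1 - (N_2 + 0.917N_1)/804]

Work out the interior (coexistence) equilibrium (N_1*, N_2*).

N_1* ≈ 300, N_2* ≈ 529

Setting both brackets to zero gives the nullclines N_1 + 0.225N_2 = 419 and 0.917N_1 + N_2 = 804.
Substituting N_2 = 804 - 0.917N_1 into the first: N_1(1 - 0.225·0.917) = 419 - 0.225·804.
So N_1* = 238/0.794 = 300, and then N_2* = 804 - 0.917·300 = 529.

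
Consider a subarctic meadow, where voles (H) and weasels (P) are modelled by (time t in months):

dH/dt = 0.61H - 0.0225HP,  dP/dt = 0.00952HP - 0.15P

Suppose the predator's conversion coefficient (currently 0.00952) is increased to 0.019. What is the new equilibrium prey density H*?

At the interior fixed point, setting dP/dt = 0 with P > 0 fixes H* = (predator death rate)/(HP coefficient) — independent of the other coefficients.
With the change, H* = 0.15/0.019 = 7.89; it falls from 15.8.

H* ≈ 7.89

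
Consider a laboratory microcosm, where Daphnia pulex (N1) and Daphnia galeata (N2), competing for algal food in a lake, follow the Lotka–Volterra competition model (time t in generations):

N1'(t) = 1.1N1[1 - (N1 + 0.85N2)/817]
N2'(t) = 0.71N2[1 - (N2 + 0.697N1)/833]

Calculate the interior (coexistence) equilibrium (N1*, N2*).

Setting both brackets to zero gives the nullclines N1 + 0.85N2 = 817 and 0.697N1 + N2 = 833.
Substituting N2 = 833 - 0.697N1 into the first: N1(1 - 0.85·0.697) = 817 - 0.85·833.
So N1* = 109/0.408 = 267, and then N2* = 833 - 0.697·267 = 647.

N1* ≈ 267, N2* ≈ 647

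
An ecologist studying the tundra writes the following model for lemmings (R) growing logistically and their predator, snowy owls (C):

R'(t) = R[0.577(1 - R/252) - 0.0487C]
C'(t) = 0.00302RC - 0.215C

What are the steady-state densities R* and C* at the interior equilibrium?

R* ≈ 71.2, C* ≈ 8.5

From dC/dt = 0 with C > 0: 0.00302R* = 0.215, so R* = 71.2.
Substitute into dR/dt = 0: 0.577(1 - 71.2/252) = 0.0487C*.
The bracket is 0.717, giving C* = 0.414/0.0487 = 8.5.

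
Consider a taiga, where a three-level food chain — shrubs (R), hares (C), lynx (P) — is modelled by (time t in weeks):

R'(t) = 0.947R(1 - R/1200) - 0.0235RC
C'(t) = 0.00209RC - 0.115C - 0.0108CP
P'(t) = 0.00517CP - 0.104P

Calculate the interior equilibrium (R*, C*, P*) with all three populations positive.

R* ≈ 601, C* ≈ 20.1, P* ≈ 106

From dP/dt = 0: 0.00517C* = 0.104, so C* = 20.1.
From dR/dt = 0: 0.947(1 - R*/1200) = 0.0235·20.1, giving R* = 1200·(1 - 0.499) = 601.
From dC/dt = 0: 0.00209·601 - 0.115 = 0.0108P*, so P* = 1.14/0.0108 = 106.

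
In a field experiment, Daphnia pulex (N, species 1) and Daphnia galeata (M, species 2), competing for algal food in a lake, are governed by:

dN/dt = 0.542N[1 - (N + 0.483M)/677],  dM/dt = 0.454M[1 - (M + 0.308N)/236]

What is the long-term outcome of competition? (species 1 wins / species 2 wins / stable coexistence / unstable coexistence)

Compare the nullcline intercepts: K1/α12 = 677/0.483 = 1400 > K2 = 236; K2/α21 = 236/0.308 = 766 > K1 = 677.
Since both inequalities hold, each species can invade when rare, so the interior equilibrium is stable.

stable coexistence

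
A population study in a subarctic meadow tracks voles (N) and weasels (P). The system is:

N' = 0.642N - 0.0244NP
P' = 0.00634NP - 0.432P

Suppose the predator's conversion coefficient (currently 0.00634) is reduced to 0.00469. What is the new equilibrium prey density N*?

N* ≈ 92.1

At the interior fixed point, setting dP/dt = 0 with P > 0 fixes N* = (predator death rate)/(NP coefficient) — independent of the other coefficients.
With the change, N* = 0.432/0.00469 = 92.1; it rises from 68.1.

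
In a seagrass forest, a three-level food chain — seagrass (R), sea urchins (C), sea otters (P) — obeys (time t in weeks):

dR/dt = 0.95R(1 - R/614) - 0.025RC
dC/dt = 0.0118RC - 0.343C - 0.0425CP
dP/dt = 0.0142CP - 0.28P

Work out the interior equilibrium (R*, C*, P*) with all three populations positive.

R* ≈ 295, C* ≈ 19.7, P* ≈ 73.9

From dP/dt = 0: 0.0142C* = 0.28, so C* = 19.7.
From dR/dt = 0: 0.95(1 - R*/614) = 0.025·19.7, giving R* = 614·(1 - 0.519) = 295.
From dC/dt = 0: 0.0118·295 - 0.343 = 0.0425P*, so P* = 3.14/0.0425 = 73.9.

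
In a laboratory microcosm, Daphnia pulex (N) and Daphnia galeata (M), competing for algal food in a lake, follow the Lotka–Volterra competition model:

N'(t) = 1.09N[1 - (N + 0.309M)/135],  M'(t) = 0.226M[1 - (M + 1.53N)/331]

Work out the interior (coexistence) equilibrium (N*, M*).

N* ≈ 62.1, M* ≈ 236

Setting both brackets to zero gives the nullclines N + 0.309M = 135 and 1.53N + M = 331.
Substituting M = 331 - 1.53N into the first: N(1 - 0.309·1.53) = 135 - 0.309·331.
So N* = 32.7/0.527 = 62.1, and then M* = 331 - 1.53·62.1 = 236.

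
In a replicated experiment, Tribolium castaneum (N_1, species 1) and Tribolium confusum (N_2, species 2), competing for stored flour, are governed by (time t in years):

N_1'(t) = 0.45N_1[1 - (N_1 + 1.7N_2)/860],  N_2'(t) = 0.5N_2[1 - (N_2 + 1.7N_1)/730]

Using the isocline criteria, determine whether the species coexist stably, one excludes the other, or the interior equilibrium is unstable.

unstable coexistence (outcome depends on initial conditions)

Compare the nullcline intercepts: K1/α12 = 860/1.7 = 506 < K2 = 730; K2/α21 = 730/1.7 = 429 < K1 = 860.
Since both are reversed, neither can invade when rare; the interior point is a saddle.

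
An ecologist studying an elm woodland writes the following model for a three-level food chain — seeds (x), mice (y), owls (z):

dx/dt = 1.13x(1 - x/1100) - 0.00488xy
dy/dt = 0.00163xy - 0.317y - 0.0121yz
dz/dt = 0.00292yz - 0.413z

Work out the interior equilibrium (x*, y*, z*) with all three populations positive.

x* ≈ 428, y* ≈ 141, z* ≈ 31.5

From dz/dt = 0: 0.00292y* = 0.413, so y* = 141.
From dx/dt = 0: 1.13(1 - x*/1100) = 0.00488·141, giving x* = 1100·(1 - 0.611) = 428.
From dy/dt = 0: 0.00163·428 - 0.317 = 0.0121z*, so z* = 0.381/0.0121 = 31.5.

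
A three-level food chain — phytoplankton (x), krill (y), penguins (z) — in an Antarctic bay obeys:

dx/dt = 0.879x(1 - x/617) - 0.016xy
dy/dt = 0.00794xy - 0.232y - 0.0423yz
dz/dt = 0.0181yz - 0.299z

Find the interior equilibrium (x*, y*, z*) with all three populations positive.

From dz/dt = 0: 0.0181y* = 0.299, so y* = 16.5.
From dx/dt = 0: 0.879(1 - x*/617) = 0.016·16.5, giving x* = 617·(1 - 0.301) = 431.
From dy/dt = 0: 0.00794·431 - 0.232 = 0.0423z*, so z* = 3.19/0.0423 = 75.5.

x* ≈ 431, y* ≈ 16.5, z* ≈ 75.5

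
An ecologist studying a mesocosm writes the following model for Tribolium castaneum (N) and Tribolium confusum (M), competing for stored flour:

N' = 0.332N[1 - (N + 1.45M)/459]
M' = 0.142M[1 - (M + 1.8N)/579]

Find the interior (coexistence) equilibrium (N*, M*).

N* ≈ 236, M* ≈ 154

Setting both brackets to zero gives the nullclines N + 1.45M = 459 and 1.8N + M = 579.
Substituting M = 579 - 1.8N into the first: N(1 - 1.45·1.8) = 459 - 1.45·579.
So N* = -381/-1.61 = 236, and then M* = 579 - 1.8·236 = 154.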